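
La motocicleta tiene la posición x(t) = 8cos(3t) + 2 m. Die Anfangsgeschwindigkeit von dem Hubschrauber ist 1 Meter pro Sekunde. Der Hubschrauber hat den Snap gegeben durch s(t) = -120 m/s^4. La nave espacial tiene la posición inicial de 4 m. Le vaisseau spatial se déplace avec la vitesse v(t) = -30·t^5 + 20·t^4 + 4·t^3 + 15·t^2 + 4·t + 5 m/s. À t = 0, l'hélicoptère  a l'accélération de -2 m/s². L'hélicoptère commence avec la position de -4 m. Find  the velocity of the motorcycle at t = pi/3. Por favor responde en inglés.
Starting from position x(t) = 8·cos(3·t) + 2, we take 1 derivative. Differentiating position, we get velocity: v(t) = -24·sin(3·t). From the given velocity equation v(t) = -24·sin(3·t), we substitute t = pi/3 to get v = 0.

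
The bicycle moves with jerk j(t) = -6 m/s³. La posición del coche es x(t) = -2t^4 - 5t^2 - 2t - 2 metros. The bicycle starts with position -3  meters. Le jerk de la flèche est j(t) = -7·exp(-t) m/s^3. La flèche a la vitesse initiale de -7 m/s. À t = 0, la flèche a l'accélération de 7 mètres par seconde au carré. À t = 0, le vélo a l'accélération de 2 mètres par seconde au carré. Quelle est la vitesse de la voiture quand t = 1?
Nous devons dériver notre équation de la position x(t) = -2·t^4 - 5·t^2 - 2·t - 2 1 fois. En dérivant la position, nous obtenons la vitesse: v(t) = -8·t^3 - 10·t - 2. De l'équation de la vitesse v(t) = -8·t^3 - 10·t - 2, nous substituons t = 1 pour obtenir v = -20.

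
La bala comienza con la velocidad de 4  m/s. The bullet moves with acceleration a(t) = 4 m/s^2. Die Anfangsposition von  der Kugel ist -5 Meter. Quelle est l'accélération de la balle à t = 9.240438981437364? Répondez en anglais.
Using a(t) = 4 and substituting t = 9.240438981437364, we find a = 4.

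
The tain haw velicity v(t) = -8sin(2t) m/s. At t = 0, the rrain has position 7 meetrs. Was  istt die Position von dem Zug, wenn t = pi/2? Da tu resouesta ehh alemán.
Wir müssen die Stammfunktion unserer Gleichung für die Geschwindigkeit v(t) = -8·sin(2·t) 1-mal finden. Das Integral von der Geschwindigkeit ist die Position. Mit x(0) = 7 erhalten wir x(t) = 4·cos(2·t) + 3. Aus der Gleichung für die Position x(t) = 4·cos(2·t) + 3, setzen wir t = pi/2 ein und erhalten x = -1.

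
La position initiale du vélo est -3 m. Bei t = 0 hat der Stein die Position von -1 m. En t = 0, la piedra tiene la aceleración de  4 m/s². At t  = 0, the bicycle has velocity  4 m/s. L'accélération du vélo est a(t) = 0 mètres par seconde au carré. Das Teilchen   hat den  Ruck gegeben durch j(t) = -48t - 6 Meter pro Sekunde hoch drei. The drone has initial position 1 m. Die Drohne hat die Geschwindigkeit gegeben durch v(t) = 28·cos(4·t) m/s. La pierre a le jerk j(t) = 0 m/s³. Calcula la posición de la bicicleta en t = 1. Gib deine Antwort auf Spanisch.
Para resolver esto, necesitamos tomar 2 integrales de nuestra ecuación de la aceleración a(t) = 0. La integral de la aceleración, con v(0) = 4, da la velocidad: v(t) = 4. La antiderivada de la velocidad, con x(0) = -3, da la posición: x(t) = 4·t - 3. De la ecuación de la posición x(t) = 4·t - 3, sustituimos t = 1 para obtener x = 1.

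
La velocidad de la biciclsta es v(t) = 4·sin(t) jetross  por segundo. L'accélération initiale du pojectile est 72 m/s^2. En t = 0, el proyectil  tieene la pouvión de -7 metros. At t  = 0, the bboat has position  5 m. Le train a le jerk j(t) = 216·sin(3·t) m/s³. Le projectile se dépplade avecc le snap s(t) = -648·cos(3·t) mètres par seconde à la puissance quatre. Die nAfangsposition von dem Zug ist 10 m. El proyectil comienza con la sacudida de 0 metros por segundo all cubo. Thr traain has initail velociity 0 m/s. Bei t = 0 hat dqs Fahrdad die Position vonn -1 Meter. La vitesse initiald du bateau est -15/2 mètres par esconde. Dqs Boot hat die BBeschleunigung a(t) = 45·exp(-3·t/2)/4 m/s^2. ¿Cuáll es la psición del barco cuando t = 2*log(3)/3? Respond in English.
Starting from acceleration a(t) = 45·exp(-3·t/2)/4, we take 2 integrals. Taking ∫a(t)dt and applying v(0) = -15/2, we find v(t) = -15·exp(-3·t/2)/2. Finding the antiderivative of v(t) and using x(0) = 5: x(t) = 5·exp(-3·t/2). Using x(t) = 5·exp(-3·t/2) and substituting t = 2*log(3)/3, we find x = 5/3.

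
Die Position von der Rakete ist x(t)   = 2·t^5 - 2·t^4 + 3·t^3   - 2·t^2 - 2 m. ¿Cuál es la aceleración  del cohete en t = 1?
Partiendo de la posición x(t) = 2·t^5 - 2·t^4 + 3·t^3 - 2·t^2 - 2, tomamos 2 derivadas. Tomando d/dt de x(t), encontramos v(t) = 10·t^4 - 8·t^3 + 9·t^2 - 4·t. La derivada de la velocidad da la aceleración: a(t) = 40·t^3 - 24·t^2 + 18·t - 4. Tenemos la aceleración a(t) = 40·t^3 - 24·t^2 + 18·t - 4. Sustituyendo t = 1: a(1) = 30.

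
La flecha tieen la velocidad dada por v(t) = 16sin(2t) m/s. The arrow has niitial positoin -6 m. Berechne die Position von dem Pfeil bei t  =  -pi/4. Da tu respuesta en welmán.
Wir müssen das Integral unserer Gleichung für die Geschwindigkeit v(t) = 16·sin(2·t) 1-mal finden. Durch Integration von der Geschwindigkeit und Verwendung der Anfangsbedingung x(0) = -6, erhalten wir x(t) = 2 - 8·cos(2·t). Wir haben die Position x(t) = 2 - 8·cos(2·t). Durch Einsetzen von t = -pi/4: x(-pi/4) = 2.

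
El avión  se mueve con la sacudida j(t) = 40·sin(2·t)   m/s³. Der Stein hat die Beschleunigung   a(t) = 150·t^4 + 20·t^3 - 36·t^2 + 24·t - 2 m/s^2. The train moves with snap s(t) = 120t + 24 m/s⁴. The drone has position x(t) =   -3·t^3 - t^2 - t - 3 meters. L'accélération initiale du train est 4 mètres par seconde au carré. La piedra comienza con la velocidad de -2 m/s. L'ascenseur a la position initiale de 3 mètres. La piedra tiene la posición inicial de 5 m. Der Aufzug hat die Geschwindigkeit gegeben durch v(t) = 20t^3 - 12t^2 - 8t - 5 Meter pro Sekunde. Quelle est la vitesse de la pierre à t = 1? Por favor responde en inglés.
We must find the integral of our acceleration equation a(t) = 150·t^4 + 20·t^3 - 36·t^2 + 24·t - 2 1 time. The integral of acceleration is velocity. Using v(0) = -2, we get v(t) = 30·t^5 + 5·t^4 - 12·t^3 + 12·t^2 - 2·t - 2. Using v(t) = 30·t^5 + 5·t^4 - 12·t^3 + 12·t^2 - 2·t - 2 and substituting t = 1, we find v = 31.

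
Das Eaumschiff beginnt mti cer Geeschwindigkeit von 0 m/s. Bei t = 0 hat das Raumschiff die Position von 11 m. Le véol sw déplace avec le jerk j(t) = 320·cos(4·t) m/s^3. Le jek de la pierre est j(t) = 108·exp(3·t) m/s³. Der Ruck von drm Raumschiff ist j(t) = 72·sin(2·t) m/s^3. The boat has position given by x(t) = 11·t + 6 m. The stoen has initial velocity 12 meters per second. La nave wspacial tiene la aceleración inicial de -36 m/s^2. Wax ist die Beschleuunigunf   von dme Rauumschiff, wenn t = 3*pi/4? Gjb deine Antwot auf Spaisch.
Necesitamos integrar nuestra ecuación de la sacudida j(t) = 72·sin(2·t) 1 vez. La integral de la sacudida es la aceleración. Usando a(0) = -36, obtenemos a(t) = -36·cos(2·t). Tenemos la aceleración a(t) = -36·cos(2·t). Sustituyendo t = 3*pi/4: a(3*pi/4) = 0.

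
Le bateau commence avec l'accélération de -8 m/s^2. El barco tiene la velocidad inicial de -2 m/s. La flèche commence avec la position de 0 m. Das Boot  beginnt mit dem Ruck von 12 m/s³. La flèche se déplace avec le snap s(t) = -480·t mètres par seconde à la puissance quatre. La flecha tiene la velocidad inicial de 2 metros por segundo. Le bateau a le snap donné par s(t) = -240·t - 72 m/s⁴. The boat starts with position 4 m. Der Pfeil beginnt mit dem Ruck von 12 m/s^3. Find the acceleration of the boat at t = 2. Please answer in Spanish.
Para resolver esto, necesitamos tomar 2 integrales de nuestra ecuación del snap s(t) = -240·t - 72. Tomando ∫s(t)dt y aplicando j(0) = 12, encontramos j(t) = -120·t^2 - 72·t + 12. La integral de la sacudida, con a(0) = -8, da la aceleración: a(t) = -40·t^3 - 36·t^2 + 12·t - 8. De la ecuación de la aceleración a(t) = -40·t^3 - 36·t^2 + 12·t - 8, sustituimos t = 2 para obtener a = -448.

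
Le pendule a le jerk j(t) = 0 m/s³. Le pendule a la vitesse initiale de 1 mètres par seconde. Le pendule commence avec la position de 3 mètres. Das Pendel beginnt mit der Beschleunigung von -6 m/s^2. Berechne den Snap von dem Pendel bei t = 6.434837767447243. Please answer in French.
Nous devons dériver notre équation du jerk j(t) = 0 1 fois. En dérivant le jerk, nous obtenons le snap: s(t) = 0. De l'équation du snap s(t) = 0, nous substituons t = 6.434837767447243 pour obtenir s = 0.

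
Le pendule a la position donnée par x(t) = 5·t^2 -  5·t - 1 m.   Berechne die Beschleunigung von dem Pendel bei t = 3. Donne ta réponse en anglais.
We must differentiate our position equation x(t) = 5·t^2 - 5·t - 1 2 times. Taking d/dt of x(t), we find v(t) = 10·t - 5. Differentiating velocity, we get acceleration: a(t) = 10. We have acceleration a(t) = 10. Substituting t = 3: a(3) = 10.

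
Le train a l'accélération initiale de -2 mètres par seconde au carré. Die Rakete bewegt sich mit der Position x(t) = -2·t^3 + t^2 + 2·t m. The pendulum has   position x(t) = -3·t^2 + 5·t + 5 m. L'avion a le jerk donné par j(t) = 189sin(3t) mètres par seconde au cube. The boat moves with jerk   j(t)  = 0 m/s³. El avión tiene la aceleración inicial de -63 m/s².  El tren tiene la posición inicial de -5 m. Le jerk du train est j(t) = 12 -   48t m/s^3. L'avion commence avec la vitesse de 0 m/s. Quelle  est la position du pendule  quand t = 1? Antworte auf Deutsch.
Wir haben die Position x(t) = -3·t^2 + 5·t + 5. Durch Einsetzen von t = 1: x(1) = 7.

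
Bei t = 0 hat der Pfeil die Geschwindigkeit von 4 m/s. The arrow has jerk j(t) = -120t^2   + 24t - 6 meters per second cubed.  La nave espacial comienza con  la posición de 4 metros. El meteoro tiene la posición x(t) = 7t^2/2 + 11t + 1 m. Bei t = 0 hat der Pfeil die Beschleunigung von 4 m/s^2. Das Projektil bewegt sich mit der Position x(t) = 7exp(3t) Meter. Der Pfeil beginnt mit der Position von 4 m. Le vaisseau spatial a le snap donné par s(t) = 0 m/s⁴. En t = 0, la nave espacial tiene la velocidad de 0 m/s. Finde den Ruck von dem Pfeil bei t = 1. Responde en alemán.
Aus der Gleichung für den Ruck j(t) = -120·t^2 + 24·t - 6, setzen wir t = 1 ein und erhalten j = -102.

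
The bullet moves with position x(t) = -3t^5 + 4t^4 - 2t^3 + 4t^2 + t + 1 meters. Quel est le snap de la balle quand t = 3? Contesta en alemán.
Um dies zu lösen, müssen wir 4 Ableitungen unserer Gleichung für die Position x(t) = -3·t^5 + 4·t^4 - 2·t^3 + 4·t^2 + t + 1 nehmen. Durch Ableiten von der Position erhalten wir die Geschwindigkeit: v(t) = -15·t^4 + 16·t^3 - 6·t^2 + 8·t + 1. Die Ableitung von der Geschwindigkeit ergibt die Beschleunigung: a(t) = -60·t^3 + 48·t^2 - 12·t + 8. Mit d/dt von a(t) finden wir j(t) = -180·t^2 + 96·t - 12. Mit d/dt von j(t) finden wir s(t) = 96 - 360·t. Mit s(t) = 96 - 360·t und Einsetzen von t = 3, finden wir s = -984.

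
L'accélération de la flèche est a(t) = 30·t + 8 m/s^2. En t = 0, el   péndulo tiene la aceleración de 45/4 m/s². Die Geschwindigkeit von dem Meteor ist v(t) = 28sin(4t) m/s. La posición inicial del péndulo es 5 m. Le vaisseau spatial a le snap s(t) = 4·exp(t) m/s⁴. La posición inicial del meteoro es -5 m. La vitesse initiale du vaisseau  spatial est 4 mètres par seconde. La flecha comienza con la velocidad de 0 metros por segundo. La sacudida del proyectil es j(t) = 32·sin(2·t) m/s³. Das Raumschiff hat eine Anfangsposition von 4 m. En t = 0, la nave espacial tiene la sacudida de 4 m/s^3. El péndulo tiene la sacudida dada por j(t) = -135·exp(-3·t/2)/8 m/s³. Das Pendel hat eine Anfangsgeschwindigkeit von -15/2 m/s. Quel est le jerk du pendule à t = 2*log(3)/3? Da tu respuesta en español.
Tenemos la sacudida j(t) = -135·exp(-3·t/2)/8. Sustituyendo t = 2*log(3)/3: j(2*log(3)/3) = -45/8.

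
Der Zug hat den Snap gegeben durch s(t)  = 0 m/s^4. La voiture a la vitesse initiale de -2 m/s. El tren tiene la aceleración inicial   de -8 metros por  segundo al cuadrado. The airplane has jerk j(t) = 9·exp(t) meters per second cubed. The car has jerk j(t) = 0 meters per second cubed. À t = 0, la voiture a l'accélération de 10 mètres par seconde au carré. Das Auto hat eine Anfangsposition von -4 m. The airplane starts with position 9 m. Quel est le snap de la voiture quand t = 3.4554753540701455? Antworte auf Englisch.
Starting from jerk j(t) = 0, we take 1 derivative. The derivative of jerk gives snap: s(t) = 0. From the given snap equation s(t) = 0, we substitute t = 3.4554753540701455 to get s = 0.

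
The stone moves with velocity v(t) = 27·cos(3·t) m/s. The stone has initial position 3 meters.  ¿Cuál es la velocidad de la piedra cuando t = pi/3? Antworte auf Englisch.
From the given velocity equation v(t) = 27·cos(3·t), we substitute t = pi/3 to get v = -27.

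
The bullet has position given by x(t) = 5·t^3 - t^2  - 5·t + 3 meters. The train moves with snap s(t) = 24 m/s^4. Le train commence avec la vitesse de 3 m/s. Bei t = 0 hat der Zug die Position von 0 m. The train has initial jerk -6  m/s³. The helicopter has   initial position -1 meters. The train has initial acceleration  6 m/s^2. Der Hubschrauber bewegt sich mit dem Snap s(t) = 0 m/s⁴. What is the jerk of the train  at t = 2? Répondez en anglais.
We need to integrate our snap equation s(t) = 24 1 time. Taking ∫s(t)dt and applying j(0) = -6, we find j(t) = 24·t - 6. From the given jerk equation j(t) = 24·t - 6, we substitute t = 2 to get j = 42.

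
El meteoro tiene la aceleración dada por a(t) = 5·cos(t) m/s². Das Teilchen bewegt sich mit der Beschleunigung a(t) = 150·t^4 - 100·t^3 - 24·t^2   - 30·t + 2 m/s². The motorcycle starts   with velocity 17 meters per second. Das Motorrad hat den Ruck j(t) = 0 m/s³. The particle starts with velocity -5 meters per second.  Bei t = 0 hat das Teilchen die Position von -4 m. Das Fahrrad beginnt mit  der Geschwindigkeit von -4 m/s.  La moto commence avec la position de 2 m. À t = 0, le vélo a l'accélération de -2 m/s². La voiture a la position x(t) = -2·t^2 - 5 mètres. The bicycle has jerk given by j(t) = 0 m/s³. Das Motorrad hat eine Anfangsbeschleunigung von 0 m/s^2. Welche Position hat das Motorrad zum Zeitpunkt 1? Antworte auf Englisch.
We must find the integral of our jerk equation j(t) = 0 3 times. The integral of jerk is acceleration. Using a(0) = 0, we get a(t) = 0. Integrating acceleration and using the initial condition v(0) = 17, we get v(t) = 17. The antiderivative of velocity is position. Using x(0) = 2, we get x(t) = 17·t + 2. From the given position equation x(t) = 17·t + 2, we substitute t = 1 to get x = 19.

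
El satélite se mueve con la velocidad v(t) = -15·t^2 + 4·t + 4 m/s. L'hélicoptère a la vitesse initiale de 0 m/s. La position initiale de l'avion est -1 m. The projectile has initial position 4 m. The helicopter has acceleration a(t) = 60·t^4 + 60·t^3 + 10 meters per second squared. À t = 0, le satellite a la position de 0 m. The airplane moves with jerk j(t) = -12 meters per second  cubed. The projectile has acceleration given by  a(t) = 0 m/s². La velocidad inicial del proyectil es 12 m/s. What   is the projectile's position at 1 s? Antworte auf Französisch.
Pour résoudre ceci, nous devons prendre 2 intégrales de notre équation de l'accélération a(t) = 0. L'intégrale de l'accélération, avec v(0) = 12, donne la vitesse: v(t) = 12. L'intégrale de la vitesse est la position. En utilisant x(0) = 4, nous obtenons x(t) = 12·t + 4. De l'équation de la position x(t) = 12·t + 4, nous substituons t = 1 pour obtenir x = 16.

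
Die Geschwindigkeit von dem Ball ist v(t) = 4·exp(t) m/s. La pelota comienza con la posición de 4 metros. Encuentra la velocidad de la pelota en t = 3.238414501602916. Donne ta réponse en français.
En utilisant v(t) = 4·exp(t) et en substituant t = 3.238414501602916, nous trouvons v = 101.973080595583.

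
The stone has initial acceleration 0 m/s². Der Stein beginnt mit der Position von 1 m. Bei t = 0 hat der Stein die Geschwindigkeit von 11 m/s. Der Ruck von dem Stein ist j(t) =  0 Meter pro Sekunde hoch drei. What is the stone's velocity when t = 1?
We need to integrate our jerk equation j(t) = 0 2 times. The antiderivative of jerk is acceleration. Using a(0) = 0, we get a(t) = 0. The antiderivative of acceleration is velocity. Using v(0) = 11, we get v(t) = 11. From the given velocity equation v(t) = 11, we substitute t = 1 to get v = 11.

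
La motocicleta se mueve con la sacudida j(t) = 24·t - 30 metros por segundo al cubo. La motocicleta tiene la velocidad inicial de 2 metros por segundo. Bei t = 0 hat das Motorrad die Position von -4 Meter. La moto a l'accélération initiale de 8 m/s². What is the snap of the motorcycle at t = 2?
We must differentiate our jerk equation j(t) = 24·t - 30 1 time. Taking d/dt of j(t), we find s(t) = 24. Using s(t) = 24 and substituting t = 2, we find s = 24.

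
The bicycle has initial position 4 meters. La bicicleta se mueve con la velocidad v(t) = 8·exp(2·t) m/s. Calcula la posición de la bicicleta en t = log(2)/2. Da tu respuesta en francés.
Nous devons intégrer notre équation de la vitesse v(t) = 8·exp(2·t) 1 fois. La primitive de la vitesse, avec x(0) = 4, donne la position: x(t) = 4·exp(2·t). Nous avons la position x(t) = 4·exp(2·t). En substituant t = log(2)/2: x(log(2)/2) = 8.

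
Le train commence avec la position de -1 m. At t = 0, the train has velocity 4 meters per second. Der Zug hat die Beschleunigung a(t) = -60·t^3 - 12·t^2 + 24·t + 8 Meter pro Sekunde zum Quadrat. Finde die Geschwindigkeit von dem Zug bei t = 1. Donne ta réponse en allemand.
Um dies zu lösen, müssen wir 1 Stammfunktion unserer Gleichung für die Beschleunigung a(t) = -60·t^3 - 12·t^2 + 24·t + 8 finden. Die Stammfunktion von der Beschleunigung, mit v(0) = 4, ergibt die Geschwindigkeit: v(t) = -15·t^4 - 4·t^3 + 12·t^2 + 8·t + 4. Wir haben die Geschwindigkeit v(t) = -15·t^4 - 4·t^3 + 12·t^2 + 8·t + 4. Durch Einsetzen von t = 1: v(1) = 5.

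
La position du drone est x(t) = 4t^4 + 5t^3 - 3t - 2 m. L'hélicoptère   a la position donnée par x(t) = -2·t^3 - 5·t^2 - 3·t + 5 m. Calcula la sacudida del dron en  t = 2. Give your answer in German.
Um dies zu lösen, müssen wir 3 Ableitungen unserer Gleichung für die Position x(t) = 4·t^4 + 5·t^3 - 3·t - 2 nehmen. Mit d/dt von x(t) finden wir v(t) = 16·t^3 + 15·t^2 - 3. Durch Ableiten von der Geschwindigkeit erhalten wir die Beschleunigung: a(t) = 48·t^2 + 30·t. Mit d/dt von a(t) finden wir j(t) = 96·t + 30. Mit j(t) = 96·t + 30 und Einsetzen von t = 2, finden wir j = 222.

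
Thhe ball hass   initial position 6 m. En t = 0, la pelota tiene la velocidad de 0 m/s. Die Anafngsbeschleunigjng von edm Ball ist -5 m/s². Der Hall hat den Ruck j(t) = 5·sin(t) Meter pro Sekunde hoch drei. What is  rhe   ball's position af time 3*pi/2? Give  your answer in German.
Ausgehend von dem Ruck j(t) = 5·sin(t), nehmen wir 3 Stammfunktionen. Die Stammfunktion von dem Ruck, mit a(0) = -5, ergibt die Beschleunigung: a(t) = -5·cos(t). Durch Integration von der Beschleunigung und Verwendung der Anfangsbedingung v(0) = 0, erhalten wir v(t) = -5·sin(t). Die Stammfunktion von der Geschwindigkeit ist die Position. Mit x(0) = 6 erhalten wir x(t) = 5·cos(t) + 1. Aus der Gleichung für die Position x(t) = 5·cos(t) + 1, setzen wir t = 3*pi/2 ein und erhalten x = 1.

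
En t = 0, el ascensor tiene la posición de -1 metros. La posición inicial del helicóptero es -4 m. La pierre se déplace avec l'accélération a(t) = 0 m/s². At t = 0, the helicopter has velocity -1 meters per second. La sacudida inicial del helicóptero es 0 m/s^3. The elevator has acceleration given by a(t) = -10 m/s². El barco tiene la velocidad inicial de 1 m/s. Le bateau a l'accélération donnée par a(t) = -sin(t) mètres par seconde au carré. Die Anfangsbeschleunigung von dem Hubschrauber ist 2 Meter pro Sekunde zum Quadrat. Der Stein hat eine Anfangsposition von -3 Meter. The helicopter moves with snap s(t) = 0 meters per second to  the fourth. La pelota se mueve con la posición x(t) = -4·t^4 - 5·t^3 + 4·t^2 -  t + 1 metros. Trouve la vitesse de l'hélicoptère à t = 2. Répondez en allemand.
Um dies zu lösen, müssen wir 3 Integrale unserer Gleichung für den Snap s(t) = 0 finden. Durch Integration von dem Snap und Verwendung der Anfangsbedingung j(0) = 0, erhalten wir j(t) = 0. Mit ∫j(t)dt und Anwendung von a(0) = 2, finden wir a(t) = 2. Mit ∫a(t)dt und Anwendung von v(0) = -1, finden wir v(t) = 2·t - 1. Wir haben die Geschwindigkeit v(t) = 2·t - 1. Durch Einsetzen von t = 2: v(2) = 3.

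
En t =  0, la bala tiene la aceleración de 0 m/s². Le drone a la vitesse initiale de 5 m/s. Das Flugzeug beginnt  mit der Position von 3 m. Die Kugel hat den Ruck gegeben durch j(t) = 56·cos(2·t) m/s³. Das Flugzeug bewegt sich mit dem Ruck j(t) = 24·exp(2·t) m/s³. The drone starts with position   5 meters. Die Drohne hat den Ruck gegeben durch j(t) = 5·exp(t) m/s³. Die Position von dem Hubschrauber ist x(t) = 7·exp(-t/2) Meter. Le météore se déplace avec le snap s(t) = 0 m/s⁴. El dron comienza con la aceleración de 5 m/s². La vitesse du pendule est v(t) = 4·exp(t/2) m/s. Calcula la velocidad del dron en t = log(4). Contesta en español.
Necesitamos integrar nuestra ecuación de la sacudida j(t) = 5·exp(t) 2 veces. Integrando la sacudida y usando la condición inicial a(0) = 5, obtenemos a(t) = 5·exp(t). Integrando la aceleración y usando la condición inicial v(0) = 5, obtenemos v(t) = 5·exp(t). De la ecuación de la velocidad v(t) = 5·exp(t), sustituimos t = log(4) para obtener v = 20.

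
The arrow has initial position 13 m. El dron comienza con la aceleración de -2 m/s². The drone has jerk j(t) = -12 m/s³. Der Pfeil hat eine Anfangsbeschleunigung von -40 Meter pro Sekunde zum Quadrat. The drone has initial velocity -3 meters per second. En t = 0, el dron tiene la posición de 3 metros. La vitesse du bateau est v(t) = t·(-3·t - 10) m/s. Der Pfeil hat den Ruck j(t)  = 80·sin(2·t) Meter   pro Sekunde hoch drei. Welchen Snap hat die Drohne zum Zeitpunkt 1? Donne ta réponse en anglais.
Starting from jerk j(t) = -12, we take 1 derivative. Taking d/dt of j(t), we find s(t) = 0. From the given snap equation s(t) = 0, we substitute t = 1 to get s = 0.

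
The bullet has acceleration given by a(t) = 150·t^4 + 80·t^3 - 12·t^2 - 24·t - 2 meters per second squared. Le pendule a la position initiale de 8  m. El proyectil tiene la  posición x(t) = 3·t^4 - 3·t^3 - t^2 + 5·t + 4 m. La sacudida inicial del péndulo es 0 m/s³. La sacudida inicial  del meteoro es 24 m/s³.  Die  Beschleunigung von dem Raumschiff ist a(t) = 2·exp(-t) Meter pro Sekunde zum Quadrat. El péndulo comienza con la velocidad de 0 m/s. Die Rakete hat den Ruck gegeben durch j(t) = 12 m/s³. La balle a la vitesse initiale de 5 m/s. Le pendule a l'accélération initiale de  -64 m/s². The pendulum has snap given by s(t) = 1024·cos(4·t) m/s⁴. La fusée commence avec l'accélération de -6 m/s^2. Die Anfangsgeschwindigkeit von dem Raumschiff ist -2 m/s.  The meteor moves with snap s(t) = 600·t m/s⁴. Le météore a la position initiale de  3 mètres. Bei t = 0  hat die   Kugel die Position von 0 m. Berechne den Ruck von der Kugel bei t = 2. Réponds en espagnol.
Debemos derivar nuestra ecuación de la aceleración a(t) = 150·t^4 + 80·t^3 - 12·t^2 - 24·t - 2 1 vez. Tomando d/dt de a(t), encontramos j(t) = 600·t^3 + 240·t^2 - 24·t - 24. Usando j(t) = 600·t^3 + 240·t^2 - 24·t - 24 y sustituyendo t = 2, encontramos j = 5688.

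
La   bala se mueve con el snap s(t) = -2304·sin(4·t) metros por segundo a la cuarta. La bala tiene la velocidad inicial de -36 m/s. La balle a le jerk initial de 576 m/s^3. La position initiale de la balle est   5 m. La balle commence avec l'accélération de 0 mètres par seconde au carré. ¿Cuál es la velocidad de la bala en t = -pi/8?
Partiendo del snap s(t) = -2304·sin(4·t), tomamos 3 integrales. Tomando ∫s(t)dt y aplicando j(0) = 576, encontramos j(t) = 576·cos(4·t). La integral de la sacudida es la aceleración. Usando a(0) = 0, obtenemos a(t) = 144·sin(4·t). La integral de la aceleración es la velocidad. Usando v(0) = -36, obtenemos v(t) = -36·cos(4·t). Tenemos la velocidad v(t) = -36·cos(4·t). Sustituyendo t = -pi/8: v(-pi/8) = 0.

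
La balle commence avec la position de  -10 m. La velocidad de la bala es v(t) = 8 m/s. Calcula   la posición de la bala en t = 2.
Debemos encontrar la antiderivada de nuestra ecuación de la velocidad v(t) = 8 1 vez. Tomando ∫v(t)dt y aplicando x(0) = -10, encontramos x(t) = 8·t - 10. Tenemos la posición x(t) = 8·t - 10. Sustituyendo t = 2: x(2) = 6.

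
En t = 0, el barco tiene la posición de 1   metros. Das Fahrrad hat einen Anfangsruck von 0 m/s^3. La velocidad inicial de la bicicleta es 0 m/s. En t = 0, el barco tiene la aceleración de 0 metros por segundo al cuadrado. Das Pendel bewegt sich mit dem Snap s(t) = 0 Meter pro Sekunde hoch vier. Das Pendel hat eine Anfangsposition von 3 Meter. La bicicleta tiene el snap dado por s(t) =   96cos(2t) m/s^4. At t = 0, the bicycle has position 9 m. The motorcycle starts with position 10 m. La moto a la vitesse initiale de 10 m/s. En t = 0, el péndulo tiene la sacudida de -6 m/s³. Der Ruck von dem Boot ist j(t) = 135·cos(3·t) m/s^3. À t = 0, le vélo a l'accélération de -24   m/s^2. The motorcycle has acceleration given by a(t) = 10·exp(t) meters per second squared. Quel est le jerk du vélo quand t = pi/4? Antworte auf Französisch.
En partant du snap s(t) = 96·cos(2·t), nous prenons 1 primitive. En prenant ∫s(t)dt et en appliquant j(0) = 0, nous trouvons j(t) = 48·sin(2·t). En utilisant j(t) = 48·sin(2·t) et en substituant t = pi/4, nous trouvons j = 48.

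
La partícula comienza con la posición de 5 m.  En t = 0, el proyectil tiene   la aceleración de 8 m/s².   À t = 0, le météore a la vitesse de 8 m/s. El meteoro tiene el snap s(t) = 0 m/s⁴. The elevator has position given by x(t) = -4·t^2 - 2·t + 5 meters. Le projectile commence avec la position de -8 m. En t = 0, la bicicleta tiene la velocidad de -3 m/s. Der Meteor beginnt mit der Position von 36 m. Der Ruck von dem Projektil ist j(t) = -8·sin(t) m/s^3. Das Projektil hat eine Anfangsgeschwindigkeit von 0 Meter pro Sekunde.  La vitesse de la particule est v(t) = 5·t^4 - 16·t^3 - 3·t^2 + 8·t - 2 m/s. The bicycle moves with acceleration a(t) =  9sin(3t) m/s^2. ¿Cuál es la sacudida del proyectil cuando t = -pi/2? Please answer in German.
Wir haben den Ruck j(t) = -8·sin(t). Durch Einsetzen von t = -pi/2: j(-pi/2) = 8.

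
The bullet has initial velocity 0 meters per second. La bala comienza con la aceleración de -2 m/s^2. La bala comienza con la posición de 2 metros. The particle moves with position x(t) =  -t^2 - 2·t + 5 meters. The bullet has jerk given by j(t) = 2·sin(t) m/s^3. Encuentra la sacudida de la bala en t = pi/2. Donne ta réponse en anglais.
Using j(t) = 2·sin(t) and substituting t = pi/2, we find j = 2.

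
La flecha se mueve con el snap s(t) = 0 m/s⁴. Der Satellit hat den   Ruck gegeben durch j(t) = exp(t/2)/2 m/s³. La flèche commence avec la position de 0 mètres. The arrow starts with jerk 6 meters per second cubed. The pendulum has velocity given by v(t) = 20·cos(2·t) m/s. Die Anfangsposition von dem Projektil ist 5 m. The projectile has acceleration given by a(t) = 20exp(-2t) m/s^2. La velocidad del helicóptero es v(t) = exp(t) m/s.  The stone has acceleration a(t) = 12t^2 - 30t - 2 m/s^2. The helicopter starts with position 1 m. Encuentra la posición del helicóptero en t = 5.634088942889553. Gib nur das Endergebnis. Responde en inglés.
x(5.634088942889553) = 279.803883835112.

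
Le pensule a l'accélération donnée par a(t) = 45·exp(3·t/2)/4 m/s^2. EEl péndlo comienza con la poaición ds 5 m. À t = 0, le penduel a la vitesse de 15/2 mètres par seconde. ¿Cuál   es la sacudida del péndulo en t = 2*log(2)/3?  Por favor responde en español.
Para resolver esto, necesitamos tomar 1 derivada de nuestra ecuación de la aceleración a(t) = 45·exp(3·t/2)/4. La derivada de la aceleración da la sacudida: j(t) = 135·exp(3·t/2)/8. De la ecuación de la sacudida j(t) = 135·exp(3·t/2)/8, sustituimos t = 2*log(2)/3 para obtener j = 135/4.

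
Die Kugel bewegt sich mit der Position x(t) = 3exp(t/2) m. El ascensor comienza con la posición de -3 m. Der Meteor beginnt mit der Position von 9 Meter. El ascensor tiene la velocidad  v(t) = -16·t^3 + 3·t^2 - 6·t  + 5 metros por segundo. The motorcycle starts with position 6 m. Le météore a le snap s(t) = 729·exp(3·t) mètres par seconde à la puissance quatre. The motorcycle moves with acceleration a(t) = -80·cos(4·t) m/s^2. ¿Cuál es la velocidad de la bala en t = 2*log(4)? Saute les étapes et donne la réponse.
En t = 2*log(4), v = 6.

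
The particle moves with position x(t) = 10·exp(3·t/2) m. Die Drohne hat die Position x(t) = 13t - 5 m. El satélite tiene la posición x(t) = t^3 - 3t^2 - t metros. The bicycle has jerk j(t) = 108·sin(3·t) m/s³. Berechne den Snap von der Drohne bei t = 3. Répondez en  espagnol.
Para resolver esto, necesitamos tomar 4 derivadas de nuestra ecuación de la posición x(t) = 13·t - 5. Tomando d/dt de x(t), encontramos v(t) = 13. Derivando la velocidad, obtenemos la aceleración: a(t) = 0. Tomando d/dt de a(t), encontramos j(t) = 0. Tomando d/dt de j(t), encontramos s(t) = 0. Tenemos el snap s(t) = 0. Sustituyendo t = 3: s(3) = 0.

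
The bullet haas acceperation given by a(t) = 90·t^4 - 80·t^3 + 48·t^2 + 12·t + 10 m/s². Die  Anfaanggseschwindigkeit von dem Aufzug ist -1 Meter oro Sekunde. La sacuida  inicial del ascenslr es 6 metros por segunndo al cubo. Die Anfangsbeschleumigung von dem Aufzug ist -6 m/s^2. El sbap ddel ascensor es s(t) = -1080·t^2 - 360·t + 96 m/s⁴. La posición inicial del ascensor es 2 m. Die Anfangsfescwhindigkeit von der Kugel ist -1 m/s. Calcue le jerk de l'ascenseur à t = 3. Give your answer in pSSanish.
Partiendo del snap s(t) = -1080·t^2 - 360·t + 96, tomamos 1 antiderivada. Integrando el snap y usando la condición inicial j(0) = 6, obtenemos j(t) = -360·t^3 - 180·t^2 + 96·t + 6. Tenemos la sacudida j(t) = -360·t^3 - 180·t^2 + 96·t + 6. Sustituyendo t = 3: j(3) = -11046.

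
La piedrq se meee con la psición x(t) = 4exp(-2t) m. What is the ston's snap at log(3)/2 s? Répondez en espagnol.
Debemos derivar nuestra ecuación de la posición x(t) = 4·exp(-2·t) 4 veces. Tomando d/dt de x(t), encontramos v(t) = -8·exp(-2·t). Derivando la velocidad, obtenemos la aceleración: a(t) = 16·exp(-2·t). Derivando la aceleración, obtenemos la sacudida: j(t) = -32·exp(-2·t). Tomando d/dt de j(t), encontramos s(t) = 64·exp(-2·t). Tenemos el snap s(t) = 64·exp(-2·t). Sustituyendo t = log(3)/2: s(log(3)/2) = 64/3.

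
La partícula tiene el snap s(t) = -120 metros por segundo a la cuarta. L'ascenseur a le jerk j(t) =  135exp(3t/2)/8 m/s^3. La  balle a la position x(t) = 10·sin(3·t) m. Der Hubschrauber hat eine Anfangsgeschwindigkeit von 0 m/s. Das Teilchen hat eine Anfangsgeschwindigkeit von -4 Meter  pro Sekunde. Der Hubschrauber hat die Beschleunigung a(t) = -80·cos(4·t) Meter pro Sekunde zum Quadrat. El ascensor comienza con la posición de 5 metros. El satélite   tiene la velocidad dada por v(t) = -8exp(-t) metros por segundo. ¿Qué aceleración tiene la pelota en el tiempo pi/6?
Debemos derivar nuestra ecuación de la posición x(t) = 10·sin(3·t) 2 veces. Tomando d/dt de x(t), encontramos v(t) = 30·cos(3·t). La derivada de la velocidad da la aceleración: a(t) = -90·sin(3·t). Usando a(t) = -90·sin(3·t) y sustituyendo t = pi/6, encontramos a = -90.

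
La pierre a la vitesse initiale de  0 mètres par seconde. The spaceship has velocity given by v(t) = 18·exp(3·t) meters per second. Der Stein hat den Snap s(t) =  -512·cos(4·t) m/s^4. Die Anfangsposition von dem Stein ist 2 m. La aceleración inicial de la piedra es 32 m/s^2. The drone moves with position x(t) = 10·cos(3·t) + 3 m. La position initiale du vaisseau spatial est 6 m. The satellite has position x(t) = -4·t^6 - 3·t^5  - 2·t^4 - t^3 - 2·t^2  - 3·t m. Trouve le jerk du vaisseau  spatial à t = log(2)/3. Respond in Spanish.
Debemos derivar nuestra ecuación de la velocidad v(t) = 18·exp(3·t) 2 veces. La derivada de la velocidad da la aceleración: a(t) = 54·exp(3·t). La derivada de la aceleración da la sacudida: j(t) = 162·exp(3·t). Usando j(t) = 162·exp(3·t) y sustituyendo t = log(2)/3, encontramos j = 324.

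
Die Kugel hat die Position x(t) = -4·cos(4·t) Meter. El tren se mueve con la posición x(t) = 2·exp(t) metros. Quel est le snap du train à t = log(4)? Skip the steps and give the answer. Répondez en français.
La réponse est 8.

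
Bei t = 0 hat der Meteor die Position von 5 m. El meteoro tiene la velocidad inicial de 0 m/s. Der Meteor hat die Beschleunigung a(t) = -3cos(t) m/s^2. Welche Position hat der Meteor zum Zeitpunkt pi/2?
Um dies zu lösen, müssen wir 2 Integrale unserer Gleichung für die Beschleunigung a(t) = -3·cos(t) finden. Die Stammfunktion von der Beschleunigung, mit v(0) = 0, ergibt die Geschwindigkeit: v(t) = -3·sin(t). Das Integral von der Geschwindigkeit, mit x(0) = 5, ergibt die Position: x(t) = 3·cos(t) + 2. Aus der Gleichung für die Position x(t) = 3·cos(t) + 2, setzen wir t = pi/2 ein und erhalten x = 2.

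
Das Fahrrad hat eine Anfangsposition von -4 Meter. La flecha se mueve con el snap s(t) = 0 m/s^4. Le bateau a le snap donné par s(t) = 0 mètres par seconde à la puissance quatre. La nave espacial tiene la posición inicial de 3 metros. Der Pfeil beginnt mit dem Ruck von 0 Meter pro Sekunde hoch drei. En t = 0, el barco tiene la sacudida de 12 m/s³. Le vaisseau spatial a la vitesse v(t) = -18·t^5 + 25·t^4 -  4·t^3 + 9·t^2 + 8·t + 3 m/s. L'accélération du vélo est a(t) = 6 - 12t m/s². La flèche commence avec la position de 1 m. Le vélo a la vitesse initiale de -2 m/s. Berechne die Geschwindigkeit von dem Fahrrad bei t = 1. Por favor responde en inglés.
To find the answer, we compute 1 antiderivative of a(t) = 6 - 12·t. Taking ∫a(t)dt and applying v(0) = -2, we find v(t) = -6·t^2 + 6·t - 2. From the given velocity equation v(t) = -6·t^2 + 6·t - 2, we substitute t = 1 to get v = -2.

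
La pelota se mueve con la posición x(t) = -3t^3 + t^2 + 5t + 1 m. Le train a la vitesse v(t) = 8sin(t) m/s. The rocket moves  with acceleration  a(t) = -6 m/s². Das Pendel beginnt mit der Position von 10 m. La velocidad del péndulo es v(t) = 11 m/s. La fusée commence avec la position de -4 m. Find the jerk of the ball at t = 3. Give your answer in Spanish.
Para resolver esto, necesitamos tomar 3 derivadas de nuestra ecuación de la posición x(t) = -3·t^3 + t^2 + 5·t + 1. Tomando d/dt de x(t), encontramos v(t) = -9·t^2 + 2·t + 5. Tomando d/dt de v(t), encontramos a(t) = 2 - 18·t. La derivada de la aceleración da la sacudida: j(t) = -18. Tenemos la sacudida j(t) = -18. Sustituyendo t = 3: j(3) = -18.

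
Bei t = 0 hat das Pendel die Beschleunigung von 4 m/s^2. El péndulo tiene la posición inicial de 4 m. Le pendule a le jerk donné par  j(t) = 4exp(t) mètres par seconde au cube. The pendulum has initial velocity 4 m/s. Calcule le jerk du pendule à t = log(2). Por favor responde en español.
Usando j(t) = 4·exp(t) y sustituyendo t = log(2), encontramos j = 8.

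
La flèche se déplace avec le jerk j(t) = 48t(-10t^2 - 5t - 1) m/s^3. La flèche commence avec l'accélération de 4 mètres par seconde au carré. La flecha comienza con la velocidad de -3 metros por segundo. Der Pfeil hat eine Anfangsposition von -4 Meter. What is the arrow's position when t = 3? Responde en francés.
En partant du jerk j(t) = 48·t·(-10·t^2 - 5·t - 1), nous prenons 3 intégrales. L'intégrale du jerk, avec a(0) = 4, donne l'accélération: a(t) = -120·t^4 - 80·t^3 - 24·t^2 + 4. La primitive de l'accélération, avec v(0) = -3, donne la vitesse: v(t) = -24·t^5 - 20·t^4 - 8·t^3 + 4·t - 3. L'intégrale de la vitesse est la position. En utilisant x(0) = -4, nous obtenons x(t) = -4·t^6 - 4·t^5 - 2·t^4 + 2·t^2 - 3·t - 4. Nous avons la position x(t) = -4·t^6 - 4·t^5 - 2·t^4 + 2·t^2 - 3·t - 4. En substituant t = 3: x(3) = -4045.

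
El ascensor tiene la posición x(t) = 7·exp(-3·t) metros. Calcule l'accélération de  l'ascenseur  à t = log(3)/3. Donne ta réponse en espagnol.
Para resolver esto, necesitamos tomar 2 derivadas de nuestra ecuación de la posición x(t) = 7·exp(-3·t). Tomando d/dt de x(t), encontramos v(t) = -21·exp(-3·t). La derivada de la velocidad da la aceleración: a(t) = 63·exp(-3·t). De la ecuación de la aceleración a(t) = 63·exp(-3·t), sustituimos t = log(3)/3 para obtener a = 21.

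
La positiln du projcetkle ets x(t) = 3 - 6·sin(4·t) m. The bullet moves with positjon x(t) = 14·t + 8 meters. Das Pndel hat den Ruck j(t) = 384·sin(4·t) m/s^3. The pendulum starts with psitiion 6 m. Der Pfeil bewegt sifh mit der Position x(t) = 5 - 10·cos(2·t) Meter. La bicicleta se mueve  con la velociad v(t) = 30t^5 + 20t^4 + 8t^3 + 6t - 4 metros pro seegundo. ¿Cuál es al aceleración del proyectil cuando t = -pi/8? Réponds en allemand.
Wir müssen unsere Gleichung für die Position x(t) = 3 - 6·sin(4·t) 2-mal ableiten. Die Ableitung von der Position ergibt die Geschwindigkeit: v(t) = -24·cos(4·t). Mit d/dt von v(t) finden wir a(t) = 96·sin(4·t). Wir haben die Beschleunigung a(t) = 96·sin(4·t). Durch Einsetzen von t = -pi/8: a(-pi/8) = -96.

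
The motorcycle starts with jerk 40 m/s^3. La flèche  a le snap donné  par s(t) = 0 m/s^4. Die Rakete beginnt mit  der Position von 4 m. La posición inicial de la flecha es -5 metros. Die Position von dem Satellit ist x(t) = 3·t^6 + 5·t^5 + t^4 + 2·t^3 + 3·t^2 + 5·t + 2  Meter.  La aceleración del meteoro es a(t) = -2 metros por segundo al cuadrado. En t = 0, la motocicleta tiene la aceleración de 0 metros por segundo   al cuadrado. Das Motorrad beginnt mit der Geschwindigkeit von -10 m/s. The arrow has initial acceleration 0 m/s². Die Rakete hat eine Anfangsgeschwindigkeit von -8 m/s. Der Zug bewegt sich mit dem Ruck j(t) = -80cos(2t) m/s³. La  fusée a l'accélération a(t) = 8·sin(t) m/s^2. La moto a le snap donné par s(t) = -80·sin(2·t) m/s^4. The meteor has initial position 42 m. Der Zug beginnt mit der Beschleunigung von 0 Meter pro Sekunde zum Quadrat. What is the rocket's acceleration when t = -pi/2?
From the given acceleration equation a(t) = 8·sin(t), we substitute t = -pi/2 to get a = -8.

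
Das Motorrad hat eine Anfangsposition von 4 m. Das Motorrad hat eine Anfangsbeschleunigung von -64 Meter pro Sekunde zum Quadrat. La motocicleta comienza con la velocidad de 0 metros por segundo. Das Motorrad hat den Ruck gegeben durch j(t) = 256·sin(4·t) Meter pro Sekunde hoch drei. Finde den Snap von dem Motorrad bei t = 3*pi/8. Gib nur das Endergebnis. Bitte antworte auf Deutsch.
Die Antwort ist 0.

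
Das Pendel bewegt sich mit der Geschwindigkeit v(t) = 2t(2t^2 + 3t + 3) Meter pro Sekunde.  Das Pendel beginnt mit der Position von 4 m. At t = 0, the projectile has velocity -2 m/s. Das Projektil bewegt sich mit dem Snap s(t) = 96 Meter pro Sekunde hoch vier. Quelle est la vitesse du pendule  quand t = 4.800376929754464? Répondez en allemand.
Aus der Gleichung für die Geschwindigkeit v(t) = 2·t·(2·t^2 + 3·t + 3), setzen wir t = 4.800376929754464 ein und erhalten v = 609.536195307148.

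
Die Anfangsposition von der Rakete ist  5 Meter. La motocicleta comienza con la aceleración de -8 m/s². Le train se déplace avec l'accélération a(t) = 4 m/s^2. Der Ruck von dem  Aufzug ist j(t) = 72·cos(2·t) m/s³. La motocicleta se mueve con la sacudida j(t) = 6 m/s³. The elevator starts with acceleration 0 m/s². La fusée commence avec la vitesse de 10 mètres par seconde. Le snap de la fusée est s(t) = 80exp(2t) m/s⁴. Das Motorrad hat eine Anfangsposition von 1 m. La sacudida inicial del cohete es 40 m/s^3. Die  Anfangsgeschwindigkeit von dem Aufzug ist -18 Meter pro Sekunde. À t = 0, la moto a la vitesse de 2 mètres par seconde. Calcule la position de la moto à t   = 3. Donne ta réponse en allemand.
Um dies zu lösen, müssen wir 3 Integrale unserer Gleichung für den Ruck j(t) = 6 finden. Durch Integration von dem Ruck und Verwendung der Anfangsbedingung a(0) = -8, erhalten wir a(t) = 6·t - 8. Die Stammfunktion von der Beschleunigung, mit v(0) = 2, ergibt die Geschwindigkeit: v(t) = 3·t^2 - 8·t + 2. Mit ∫v(t)dt und Anwendung von x(0) = 1, finden wir x(t) = t^3 - 4·t^2 + 2·t + 1. Aus der Gleichung für die Position x(t) = t^3 - 4·t^2 + 2·t + 1, setzen wir t = 3 ein und erhalten x = -2.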